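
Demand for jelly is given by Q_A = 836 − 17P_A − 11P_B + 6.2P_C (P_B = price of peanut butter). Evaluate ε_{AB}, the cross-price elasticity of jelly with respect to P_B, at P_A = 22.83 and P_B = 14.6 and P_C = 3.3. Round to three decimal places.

At P_A = 22.83 and P_B = 14.6 and P_C = 3.3: Q_A = 307.75.
∂Q_A/∂P_B = -11.
ε = (∂Q_A/∂P_B)(P_B/Q_A) = -11 × (14.6/307.75) ≈ -0.522.

-0.522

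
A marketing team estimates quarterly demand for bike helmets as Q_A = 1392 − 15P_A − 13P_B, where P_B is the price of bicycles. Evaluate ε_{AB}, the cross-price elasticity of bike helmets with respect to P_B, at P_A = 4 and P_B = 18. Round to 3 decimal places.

-0.213

At P_A = 4 and P_B = 18: Q_A = 1098.
∂Q_A/∂P_B = -13.
ε = (∂Q_A/∂P_B)(P_B/Q_A) = -13 × (18/1098) ≈ -0.213.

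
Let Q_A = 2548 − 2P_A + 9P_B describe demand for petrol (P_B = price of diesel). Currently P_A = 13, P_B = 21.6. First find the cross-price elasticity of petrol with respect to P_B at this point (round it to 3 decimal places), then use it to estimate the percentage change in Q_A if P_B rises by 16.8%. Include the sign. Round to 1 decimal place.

1.2%

At P_A = 13, P_B = 21.6: Q_A = 2716.4.
∂Q_A/∂P_B = 9.
ε = (∂Q_A/∂P_B)(P_B/Q_A) = 9.0000 × 21.6/2716.4 ≈ 0.072.
%ΔQ_A ≈ ε × %ΔP_B = 0.072 × (16.8%) = 1.2%.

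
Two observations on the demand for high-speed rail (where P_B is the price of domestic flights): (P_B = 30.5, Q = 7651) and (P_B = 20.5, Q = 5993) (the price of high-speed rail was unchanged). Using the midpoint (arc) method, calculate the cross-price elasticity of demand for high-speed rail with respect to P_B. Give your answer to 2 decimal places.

ΔQ_A = 5993 − 7651 = -1658; ΔP_B = 20.5 − 30.5 = -10.
Midpoints: Q̄_A = 6822.0, P̄_B = 25.50.
ε = (ΔQ_A/Q̄_A)/(ΔP_B/P̄_B) = (-1658/6822.0)/(-10/25.50) ≈ 0.62.

0.62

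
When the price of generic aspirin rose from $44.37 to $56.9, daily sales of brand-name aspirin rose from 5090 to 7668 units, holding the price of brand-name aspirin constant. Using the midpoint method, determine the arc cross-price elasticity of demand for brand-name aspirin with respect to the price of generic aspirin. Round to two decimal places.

1.63

ΔQ_A = 7668 − 5090 = 2578; ΔP_B = 56.9 − 44.37 = 12.53.
Midpoints: Q̄_A = 6379.0, P̄_B = 50.63.
ε = (ΔQ_A/Q̄_A)/(ΔP_B/P̄_B) = (2578/6379.0)/(12.53/50.63) ≈ 1.63.
ε > 0: brand-name aspirin and generic aspirin are substitutes.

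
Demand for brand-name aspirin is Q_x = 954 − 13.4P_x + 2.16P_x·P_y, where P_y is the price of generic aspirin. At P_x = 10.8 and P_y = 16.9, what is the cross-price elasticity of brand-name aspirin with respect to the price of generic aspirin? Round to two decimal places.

0.33

At P_x = 10.8 and P_y = 16.9: Q_x = 1203.523.
∂Q_x/∂P_y = 2.16P_x = 2.16(10.8) = 23.3280.
ε = (∂Q_x/∂P_y)(P_y/Q_x) = 23.3280 × (16.9/1203.523) ≈ 0.33.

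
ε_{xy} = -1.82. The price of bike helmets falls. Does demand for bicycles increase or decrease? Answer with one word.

increase

ε < 0 and the price of bike helmets falls, so the quantity of bicycles moves in the opposite direction: it increases.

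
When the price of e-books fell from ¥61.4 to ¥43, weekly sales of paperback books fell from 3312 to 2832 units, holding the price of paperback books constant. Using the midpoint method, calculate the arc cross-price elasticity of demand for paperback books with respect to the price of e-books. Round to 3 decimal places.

0.443

ΔQ_A = 2832 − 3312 = -480; ΔP_B = 43 − 61.4 = -18.4.
Midpoints: Q̄_A = 3072.0, P̄_B = 52.20.
ε = (ΔQ_A/Q̄_A)/(ΔP_B/P̄_B) = (-480/3072.0)/(-18.4/52.20) ≈ 0.443.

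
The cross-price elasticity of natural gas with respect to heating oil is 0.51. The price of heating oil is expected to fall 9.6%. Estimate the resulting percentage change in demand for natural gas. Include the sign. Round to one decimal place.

%ΔQ ≈ ε × %ΔP of heating oil = 0.51 × (-9.6%) = -4.9%.

-4.9%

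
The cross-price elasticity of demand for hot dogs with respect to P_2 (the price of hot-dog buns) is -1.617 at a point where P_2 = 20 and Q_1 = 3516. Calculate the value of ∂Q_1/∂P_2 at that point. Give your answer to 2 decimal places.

ε = (∂Q_1/∂P_2)·(P_2/Q_1) ⇒ ∂Q_1/∂P_2 = ε·Q_1/P_2 = -1.617 × 3516/20 ≈ -284.27.

-284.27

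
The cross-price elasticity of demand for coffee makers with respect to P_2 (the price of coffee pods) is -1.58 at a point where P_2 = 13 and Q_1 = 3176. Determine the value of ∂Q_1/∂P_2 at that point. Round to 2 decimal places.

-386.01

ε = (∂Q_1/∂P_2)·(P_2/Q_1) ⇒ ∂Q_1/∂P_2 = ε·Q_1/P_2 = -1.58 × 3176/13 ≈ -386.01.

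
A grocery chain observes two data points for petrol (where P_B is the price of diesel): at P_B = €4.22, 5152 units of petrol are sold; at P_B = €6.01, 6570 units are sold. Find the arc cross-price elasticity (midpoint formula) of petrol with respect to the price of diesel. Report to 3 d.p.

0.691

ΔQ_A = 6570 − 5152 = 1418; ΔP_B = 6.01 − 4.22 = 1.79.
Midpoints: Q̄_A = 5861.0, P̄_B = 5.12.
ε = (ΔQ_A/Q̄_A)/(ΔP_B/P̄_B) = (1418/5861.0)/(1.79/5.12) ≈ 0.691.
ε > 0: petrol and diesel are substitutes.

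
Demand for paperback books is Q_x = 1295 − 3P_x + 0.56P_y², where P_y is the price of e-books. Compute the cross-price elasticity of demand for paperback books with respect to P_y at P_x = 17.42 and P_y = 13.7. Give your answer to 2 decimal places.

0.16

At P_x = 17.42 and P_y = 13.7: Q_x = 1347.846.
∂Q_x/∂P_y = 1.12P_y = 1.12(13.7) = 15.3440.
ε = (∂Q_x/∂P_y)(P_y/Q_x) = 15.3440 × (13.7/1347.846) ≈ 0.16.
ε > 0: substitutes.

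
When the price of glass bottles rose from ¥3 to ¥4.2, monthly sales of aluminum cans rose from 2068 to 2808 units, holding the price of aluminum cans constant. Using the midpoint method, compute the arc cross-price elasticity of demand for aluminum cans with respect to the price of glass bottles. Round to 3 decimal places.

ΔQ_A = 2808 − 2068 = 740; ΔP_B = 4.2 − 3 = 1.2.
Midpoints: Q̄_A = 2438.0, P̄_B = 3.60.
ε = (ΔQ_A/Q̄_A)/(ΔP_B/P̄_B) = (740/2438.0)/(1.2/3.60) ≈ 0.911.

0.911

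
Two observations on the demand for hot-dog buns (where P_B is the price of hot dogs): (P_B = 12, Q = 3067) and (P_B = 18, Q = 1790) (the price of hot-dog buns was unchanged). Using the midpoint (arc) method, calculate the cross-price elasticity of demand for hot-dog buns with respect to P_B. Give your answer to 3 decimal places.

-1.315

ΔQ_A = 1790 − 3067 = -1277; ΔP_B = 18 − 12 = 6.
Midpoints: Q̄_A = 2428.5, P̄_B = 15.00.
ε = (ΔQ_A/Q̄_A)/(ΔP_B/P̄_B) = (-1277/2428.5)/(6/15.00) ≈ -1.315.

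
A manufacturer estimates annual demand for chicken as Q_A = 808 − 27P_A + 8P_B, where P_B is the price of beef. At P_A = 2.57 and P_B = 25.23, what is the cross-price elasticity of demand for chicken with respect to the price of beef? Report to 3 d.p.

At P_A = 2.57 and P_B = 25.23: Q_A = 940.45.
∂Q_A/∂P_B = 8.
ε = (∂Q_A/∂P_B)(P_B/Q_A) = 8 × (25.23/940.45) ≈ 0.215.
Since ε > 0, chicken and beef are substitutes.

0.215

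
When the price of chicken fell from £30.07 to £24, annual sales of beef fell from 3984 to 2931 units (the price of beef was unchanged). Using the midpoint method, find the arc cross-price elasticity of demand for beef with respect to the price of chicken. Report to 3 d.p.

1.356

ΔQ_A = 2931 − 3984 = -1053; ΔP_B = 24 − 30.07 = -6.07.
Midpoints: Q̄_A = 3457.5, P̄_B = 27.04.
ε = (ΔQ_A/Q̄_A)/(ΔP_B/P̄_B) = (-1053/3457.5)/(-6.07/27.04) ≈ 1.356.
ε > 0: beef and chicken are substitutes.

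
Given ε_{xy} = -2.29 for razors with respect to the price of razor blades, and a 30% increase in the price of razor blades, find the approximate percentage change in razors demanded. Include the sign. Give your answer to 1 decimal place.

%ΔQ ≈ ε × %ΔP of razor blades = -2.29 × (30%) = -68.7%.
Demand for razors falls by about 68.7%.

-68.7%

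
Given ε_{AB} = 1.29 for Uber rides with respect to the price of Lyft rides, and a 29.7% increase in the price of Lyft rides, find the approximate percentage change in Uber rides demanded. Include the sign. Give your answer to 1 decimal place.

%ΔQ ≈ ε × %ΔP of Lyft rides = 1.29 × (29.7%) = 38.3%.
Demand for Uber rides rises by about 38.3%.

38.3%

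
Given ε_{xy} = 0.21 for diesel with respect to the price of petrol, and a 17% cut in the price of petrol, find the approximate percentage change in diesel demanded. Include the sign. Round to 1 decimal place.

%ΔQ ≈ ε × %ΔP of petrol = 0.21 × (-17%) = -3.6%.

-3.6%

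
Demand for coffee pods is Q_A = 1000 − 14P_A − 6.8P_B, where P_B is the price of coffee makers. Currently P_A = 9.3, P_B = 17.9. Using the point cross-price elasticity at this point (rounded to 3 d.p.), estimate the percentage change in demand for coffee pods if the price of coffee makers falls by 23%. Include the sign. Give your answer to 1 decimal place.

3.7%

At P_A = 9.3, P_B = 17.9: Q_A = 748.08.
∂Q_A/∂P_B = -6.8.
ε = (∂Q_A/∂P_B)(P_B/Q_A) = -6.8000 × 17.9/748.08 ≈ -0.163.
%ΔQ_A ≈ ε × %ΔP_B = -0.163 × (-23%) = 3.7%.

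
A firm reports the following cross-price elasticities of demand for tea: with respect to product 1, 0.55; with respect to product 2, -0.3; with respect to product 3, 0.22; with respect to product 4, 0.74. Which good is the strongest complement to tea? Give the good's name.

product 2

Complements have ε < 0. The most negative value is -0.3 (product 2).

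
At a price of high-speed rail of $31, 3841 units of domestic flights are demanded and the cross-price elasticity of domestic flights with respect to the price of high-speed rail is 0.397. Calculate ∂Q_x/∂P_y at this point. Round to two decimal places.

49.19

ε = (∂Q_x/∂P_y)·(P_y/Q_x) ⇒ ∂Q_x/∂P_y = ε·Q_x/P_y = 0.397 × 3841/31 ≈ 49.19.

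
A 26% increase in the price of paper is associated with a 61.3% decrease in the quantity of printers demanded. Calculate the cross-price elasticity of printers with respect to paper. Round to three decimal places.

ε = (%ΔQ of printers) / (%ΔP of paper) = (-61.3%) / (26%) ≈ -2.358.

-2.358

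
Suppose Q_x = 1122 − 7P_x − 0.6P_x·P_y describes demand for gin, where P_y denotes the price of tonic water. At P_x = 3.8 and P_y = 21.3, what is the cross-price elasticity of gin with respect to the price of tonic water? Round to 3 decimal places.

At P_x = 3.8 and P_y = 21.3: Q_x = 1046.836.
∂Q_x/∂P_y = -0.6P_x = -0.6(3.8) = -2.2800.
ε = (∂Q_x/∂P_y)(P_y/Q_x) = -2.2800 × (21.3/1046.836) ≈ -0.046.

-0.046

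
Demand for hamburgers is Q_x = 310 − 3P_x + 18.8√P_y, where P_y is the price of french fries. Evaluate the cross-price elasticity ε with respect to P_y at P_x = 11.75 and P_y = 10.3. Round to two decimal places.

At P_x = 11.75 and P_y = 10.3: Q_x = 335.086.
∂Q_x/∂P_y = 18.8/(2√P_y) = 18.8/(2√10.3) = 2.9289.
ε = (∂Q_x/∂P_y)(P_y/Q_x) = 2.9289 × (10.3/335.086) ≈ 0.09.

0.09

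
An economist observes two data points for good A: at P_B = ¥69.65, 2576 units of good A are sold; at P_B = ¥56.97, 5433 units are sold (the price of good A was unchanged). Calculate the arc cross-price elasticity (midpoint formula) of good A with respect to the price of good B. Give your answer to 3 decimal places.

ΔQ_A = 5433 − 2576 = 2857; ΔP_B = 56.97 − 69.65 = -12.68.
Midpoints: Q̄_A = 4004.5, P̄_B = 63.31.
ε = (ΔQ_A/Q̄_A)/(ΔP_B/P̄_B) = (2857/4004.5)/(-12.68/63.31) ≈ -3.562.

-3.562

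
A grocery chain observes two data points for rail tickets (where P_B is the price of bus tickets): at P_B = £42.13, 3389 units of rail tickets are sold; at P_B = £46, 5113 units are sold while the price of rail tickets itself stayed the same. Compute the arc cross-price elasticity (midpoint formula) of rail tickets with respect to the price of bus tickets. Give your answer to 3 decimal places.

ΔQ_A = 5113 − 3389 = 1724; ΔP_B = 46 − 42.13 = 3.87.
Midpoints: Q̄_A = 4251.0, P̄_B = 44.06.
ε = (ΔQ_A/Q̄_A)/(ΔP_B/P̄_B) = (1724/4251.0)/(3.87/44.06) ≈ 4.618.
ε > 0: rail tickets and bus tickets are substitutes.

4.618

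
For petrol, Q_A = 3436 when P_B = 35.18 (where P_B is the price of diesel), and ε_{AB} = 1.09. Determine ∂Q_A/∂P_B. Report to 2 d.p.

106.46

ε = (∂Q_A/∂P_B)·(P_B/Q_A) ⇒ ∂Q_A/∂P_B = ε·Q_A/P_B = 1.09 × 3436/35.18 ≈ 106.46.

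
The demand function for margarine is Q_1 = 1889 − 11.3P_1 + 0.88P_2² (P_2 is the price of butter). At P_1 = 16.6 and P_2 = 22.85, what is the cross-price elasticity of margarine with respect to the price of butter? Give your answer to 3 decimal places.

At P_1 = 16.6 and P_2 = 22.85: Q_1 = 2160.888.
∂Q_1/∂P_2 = 1.76P_2 = 1.76(22.85) = 40.2160.
ε = (∂Q_1/∂P_2)(P_2/Q_1) = 40.2160 × (22.85/2160.888) ≈ 0.425.

0.425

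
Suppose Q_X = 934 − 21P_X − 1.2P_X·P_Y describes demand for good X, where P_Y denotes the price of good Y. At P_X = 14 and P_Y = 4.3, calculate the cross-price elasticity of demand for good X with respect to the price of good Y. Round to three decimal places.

-0.127

At P_X = 14 and P_Y = 4.3: Q_X = 567.76.
∂Q_X/∂P_Y = -1.2P_X = -1.2(14) = -16.8000.
ε = (∂Q_X/∂P_Y)(P_Y/Q_X) = -16.8000 × (4.3/567.76) ≈ -0.127.
ε < 0: complements.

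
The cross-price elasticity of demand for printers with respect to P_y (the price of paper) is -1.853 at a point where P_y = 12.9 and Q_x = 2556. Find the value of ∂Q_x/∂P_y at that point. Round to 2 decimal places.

-367.15

ε = (∂Q_x/∂P_y)·(P_y/Q_x) ⇒ ∂Q_x/∂P_y = ε·Q_x/P_y = -1.853 × 2556/12.9 ≈ -367.15.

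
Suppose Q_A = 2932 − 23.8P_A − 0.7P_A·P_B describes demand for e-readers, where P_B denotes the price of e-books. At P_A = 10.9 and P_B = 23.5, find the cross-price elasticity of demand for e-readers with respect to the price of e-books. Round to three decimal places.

At P_A = 10.9 and P_B = 23.5: Q_A = 2493.275.
∂Q_A/∂P_B = -0.7P_A = -0.7(10.9) = -7.6300.
ε = (∂Q_A/∂P_B)(P_B/Q_A) = -7.6300 × (23.5/2493.275) ≈ -0.072.

-0.072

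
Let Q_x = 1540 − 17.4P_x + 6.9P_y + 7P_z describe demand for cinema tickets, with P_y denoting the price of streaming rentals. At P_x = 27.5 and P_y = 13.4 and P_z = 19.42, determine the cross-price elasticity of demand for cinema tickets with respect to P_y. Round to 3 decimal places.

0.072

At P_x = 27.5 and P_y = 13.4 and P_z = 19.42: Q_x = 1289.9.
∂Q_x/∂P_y = 6.9.
ε = (∂Q_x/∂P_y)(P_y/Q_x) = 6.9 × (13.4/1289.9) ≈ 0.072.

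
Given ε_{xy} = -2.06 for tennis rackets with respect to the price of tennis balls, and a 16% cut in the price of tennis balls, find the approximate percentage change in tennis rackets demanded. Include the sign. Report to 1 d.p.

33.0%

%ΔQ ≈ ε × %ΔP of tennis balls = -2.06 × (-16%) = 33.0%.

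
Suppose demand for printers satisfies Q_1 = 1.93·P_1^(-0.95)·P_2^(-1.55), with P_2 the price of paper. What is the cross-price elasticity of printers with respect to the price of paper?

In a log-linear (constant-elasticity) demand function, the coefficient on the exponent of P_2 is the cross-price elasticity.
ε = -1.55. Negative, so printers and paper are complements.

-1.55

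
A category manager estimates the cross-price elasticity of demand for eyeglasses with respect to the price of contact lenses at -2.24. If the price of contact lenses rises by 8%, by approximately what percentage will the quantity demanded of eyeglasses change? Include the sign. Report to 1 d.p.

%ΔQ ≈ ε × %ΔP of contact lenses = -2.24 × (8%) = -17.9%.

-17.9%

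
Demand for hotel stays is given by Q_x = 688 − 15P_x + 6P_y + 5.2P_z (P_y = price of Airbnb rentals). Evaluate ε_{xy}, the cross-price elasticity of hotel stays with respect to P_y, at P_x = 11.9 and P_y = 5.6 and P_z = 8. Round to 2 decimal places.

0.06

At P_x = 11.9 and P_y = 5.6 and P_z = 8: Q_x = 584.7.
∂Q_x/∂P_y = 6.
ε = (∂Q_x/∂P_y)(P_y/Q_x) = 6 × (5.6/584.7) ≈ 0.06.
Since ε > 0, hotel stays and Airbnb rentals are substitutes.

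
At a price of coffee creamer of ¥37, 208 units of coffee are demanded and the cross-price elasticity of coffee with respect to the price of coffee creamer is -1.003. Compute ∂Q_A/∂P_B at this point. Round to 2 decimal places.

-5.64

ε = (∂Q_A/∂P_B)·(P_B/Q_A) ⇒ ∂Q_A/∂P_B = ε·Q_A/P_B = -1.003 × 208/37 ≈ -5.64.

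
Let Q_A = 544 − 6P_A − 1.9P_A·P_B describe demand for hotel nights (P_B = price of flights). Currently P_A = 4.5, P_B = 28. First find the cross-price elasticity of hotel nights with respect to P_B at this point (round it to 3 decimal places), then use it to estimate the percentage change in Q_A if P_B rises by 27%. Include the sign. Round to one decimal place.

At P_A = 4.5, P_B = 28: Q_A = 277.6.
∂Q_A/∂P_B = -1.9P_A = -8.5500.
ε = (∂Q_A/∂P_B)(P_B/Q_A) = -8.5500 × 28/277.6 ≈ -0.862.
%ΔQ_A ≈ ε × %ΔP_B = -0.862 × (27%) = -23.3%.

-23.3%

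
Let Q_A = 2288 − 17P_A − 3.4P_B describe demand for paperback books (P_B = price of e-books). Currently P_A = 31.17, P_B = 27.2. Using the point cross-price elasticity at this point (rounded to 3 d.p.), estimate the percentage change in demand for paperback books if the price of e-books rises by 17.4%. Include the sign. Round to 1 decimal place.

-1.0%

At P_A = 31.17, P_B = 27.2: Q_A = 1665.63.
∂Q_A/∂P_B = -3.4.
ε = (∂Q_A/∂P_B)(P_B/Q_A) = -3.4000 × 27.2/1665.63 ≈ -0.056.
%ΔQ_A ≈ ε × %ΔP_B = -0.056 × (17.4%) = -1.0%.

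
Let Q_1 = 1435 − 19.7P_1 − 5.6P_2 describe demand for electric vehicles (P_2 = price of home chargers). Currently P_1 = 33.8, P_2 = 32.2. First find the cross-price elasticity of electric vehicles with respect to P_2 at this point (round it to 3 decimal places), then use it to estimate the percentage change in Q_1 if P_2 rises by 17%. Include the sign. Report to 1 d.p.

At P_1 = 33.8, P_2 = 32.2: Q_1 = 588.82.
∂Q_1/∂P_2 = -5.6.
ε = (∂Q_1/∂P_2)(P_2/Q_1) = -5.6000 × 32.2/588.82 ≈ -0.306.
%ΔQ_1 ≈ ε × %ΔP_2 = -0.306 × (17%) = -5.2%.

-5.2%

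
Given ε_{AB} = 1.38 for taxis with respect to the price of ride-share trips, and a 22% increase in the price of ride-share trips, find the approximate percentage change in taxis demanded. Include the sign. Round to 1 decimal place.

%ΔQ ≈ ε × %ΔP of ride-share trips = 1.38 × (22%) = 30.4%.

30.4%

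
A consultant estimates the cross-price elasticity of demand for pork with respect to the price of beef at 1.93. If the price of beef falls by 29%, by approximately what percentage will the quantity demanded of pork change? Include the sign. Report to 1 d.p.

%ΔQ ≈ ε × %ΔP of beef = 1.93 × (-29%) = -56.0%.

-56.0%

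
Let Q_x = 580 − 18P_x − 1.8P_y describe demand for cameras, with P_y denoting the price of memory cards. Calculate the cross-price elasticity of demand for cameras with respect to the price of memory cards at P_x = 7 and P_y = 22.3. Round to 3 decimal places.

-0.097

At P_x = 7 and P_y = 22.3: Q_x = 413.86.
∂Q_x/∂P_y = -1.8.
ε = (∂Q_x/∂P_y)(P_y/Q_x) = -1.8 × (22.3/413.86) ≈ -0.097.
Since ε < 0, cameras and memory cards are complements.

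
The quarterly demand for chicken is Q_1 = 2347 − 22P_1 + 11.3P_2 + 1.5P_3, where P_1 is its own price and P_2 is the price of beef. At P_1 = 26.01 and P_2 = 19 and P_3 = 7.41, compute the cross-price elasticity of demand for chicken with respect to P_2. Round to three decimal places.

0.107

At P_1 = 26.01 and P_2 = 19 and P_3 = 7.41: Q_1 = 2000.595.
∂Q_1/∂P_2 = 11.3.
ε = (∂Q_1/∂P_2)(P_2/Q_1) = 11.3 × (19/2000.595) ≈ 0.107.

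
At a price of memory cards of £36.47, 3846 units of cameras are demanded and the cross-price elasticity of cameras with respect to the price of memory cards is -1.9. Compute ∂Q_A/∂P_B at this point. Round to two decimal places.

ε = (∂Q_A/∂P_B)·(P_B/Q_A) ⇒ ∂Q_A/∂P_B = ε·Q_A/P_B = -1.9 × 3846/36.47 ≈ -200.37.

-200.37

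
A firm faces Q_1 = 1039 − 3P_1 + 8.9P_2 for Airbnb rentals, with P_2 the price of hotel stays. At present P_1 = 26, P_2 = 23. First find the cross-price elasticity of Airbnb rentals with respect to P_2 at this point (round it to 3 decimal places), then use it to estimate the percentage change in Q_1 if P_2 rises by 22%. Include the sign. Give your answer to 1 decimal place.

3.9%

At P_1 = 26, P_2 = 23: Q_1 = 1165.7.
∂Q_1/∂P_2 = 8.9.
ε = (∂Q_1/∂P_2)(P_2/Q_1) = 8.9000 × 23/1165.7 ≈ 0.176.
%ΔQ_1 ≈ ε × %ΔP_2 = 0.176 × (22%) = 3.9%.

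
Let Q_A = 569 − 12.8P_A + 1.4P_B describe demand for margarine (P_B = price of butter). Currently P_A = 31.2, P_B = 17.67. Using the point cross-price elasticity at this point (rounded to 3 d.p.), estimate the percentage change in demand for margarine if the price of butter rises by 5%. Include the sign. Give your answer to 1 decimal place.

0.6%

At P_A = 31.2, P_B = 17.67: Q_A = 194.378.
∂Q_A/∂P_B = 1.4.
ε = (∂Q_A/∂P_B)(P_B/Q_A) = 1.4000 × 17.67/194.378 ≈ 0.127.
%ΔQ_A ≈ ε × %ΔP_B = 0.127 × (5%) = 0.6%.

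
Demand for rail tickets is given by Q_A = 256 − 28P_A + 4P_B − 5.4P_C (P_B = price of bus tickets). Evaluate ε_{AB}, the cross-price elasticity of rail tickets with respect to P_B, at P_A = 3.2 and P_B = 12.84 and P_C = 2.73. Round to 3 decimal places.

At P_A = 3.2 and P_B = 12.84 and P_C = 2.73: Q_A = 203.018.
∂Q_A/∂P_B = 4.
ε = (∂Q_A/∂P_B)(P_B/Q_A) = 4 × (12.84/203.018) ≈ 0.253.
Since ε > 0, rail tickets and bus tickets are substitutes.

0.253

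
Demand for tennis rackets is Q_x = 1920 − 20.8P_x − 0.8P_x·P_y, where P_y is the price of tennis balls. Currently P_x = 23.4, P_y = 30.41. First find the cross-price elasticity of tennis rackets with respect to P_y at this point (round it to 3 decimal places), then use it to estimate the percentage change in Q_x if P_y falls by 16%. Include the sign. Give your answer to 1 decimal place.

At P_x = 23.4, P_y = 30.41: Q_x = 864.005.
∂Q_x/∂P_y = -0.8P_x = -18.7200.
ε = (∂Q_x/∂P_y)(P_y/Q_x) = -18.7200 × 30.41/864.005 ≈ -0.659.
%ΔQ_x ≈ ε × %ΔP_y = -0.659 × (-16%) = 10.5%.

10.5%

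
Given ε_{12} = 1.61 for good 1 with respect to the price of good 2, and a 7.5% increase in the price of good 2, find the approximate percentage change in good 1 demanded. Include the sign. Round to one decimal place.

%ΔQ ≈ ε × %ΔP of good 2 = 1.61 × (7.5%) = 12.1%.

12.1%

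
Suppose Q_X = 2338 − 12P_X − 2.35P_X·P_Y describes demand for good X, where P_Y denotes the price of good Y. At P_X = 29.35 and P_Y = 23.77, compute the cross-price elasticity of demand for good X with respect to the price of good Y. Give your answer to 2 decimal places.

-4.73

At P_X = 29.35 and P_Y = 23.77: Q_X = 346.324.
∂Q_X/∂P_Y = -2.35P_X = -2.35(29.35) = -68.9725.
ε = (∂Q_X/∂P_Y)(P_Y/Q_X) = -68.9725 × (23.77/346.324) ≈ -4.73.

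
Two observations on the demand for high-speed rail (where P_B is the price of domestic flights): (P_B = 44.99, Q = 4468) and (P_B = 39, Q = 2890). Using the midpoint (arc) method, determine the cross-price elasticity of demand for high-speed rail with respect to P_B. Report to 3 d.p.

ΔQ_A = 2890 − 4468 = -1578; ΔP_B = 39 − 44.99 = -5.99.
Midpoints: Q̄_A = 3679.0, P̄_B = 42.00.
ε = (ΔQ_A/Q̄_A)/(ΔP_B/P̄_B) = (-1578/3679.0)/(-5.99/42.00) ≈ 3.007.
ε > 0: high-speed rail and domestic flights are substitutes.

3.007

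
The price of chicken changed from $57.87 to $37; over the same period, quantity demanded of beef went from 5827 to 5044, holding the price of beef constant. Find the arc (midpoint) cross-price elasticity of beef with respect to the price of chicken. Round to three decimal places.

ΔQ_A = 5044 − 5827 = -783; ΔP_B = 37 − 57.87 = -20.87.
Midpoints: Q̄_A = 5435.5, P̄_B = 47.44.
ε = (ΔQ_A/Q̄_A)/(ΔP_B/P̄_B) = (-783/5435.5)/(-20.87/47.44) ≈ 0.327.
ε > 0: beef and chicken are substitutes.

0.327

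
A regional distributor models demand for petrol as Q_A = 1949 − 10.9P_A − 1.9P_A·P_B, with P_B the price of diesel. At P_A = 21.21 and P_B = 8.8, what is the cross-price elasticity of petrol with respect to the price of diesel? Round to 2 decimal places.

-0.26

At P_A = 21.21 and P_B = 8.8: Q_A = 1363.180.
∂Q_A/∂P_B = -1.9P_A = -1.9(21.21) = -40.2990.
ε = (∂Q_A/∂P_B)(P_B/Q_A) = -40.2990 × (8.8/1363.180) ≈ -0.26.
ε < 0: complements.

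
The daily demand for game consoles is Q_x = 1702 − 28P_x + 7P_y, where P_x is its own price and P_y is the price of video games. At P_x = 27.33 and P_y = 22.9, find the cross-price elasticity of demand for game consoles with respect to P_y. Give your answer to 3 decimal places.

0.146

At P_x = 27.33 and P_y = 22.9: Q_x = 1097.06.
∂Q_x/∂P_y = 7.
ε = (∂Q_x/∂P_y)(P_y/Q_x) = 7 × (22.9/1097.06) ≈ 0.146.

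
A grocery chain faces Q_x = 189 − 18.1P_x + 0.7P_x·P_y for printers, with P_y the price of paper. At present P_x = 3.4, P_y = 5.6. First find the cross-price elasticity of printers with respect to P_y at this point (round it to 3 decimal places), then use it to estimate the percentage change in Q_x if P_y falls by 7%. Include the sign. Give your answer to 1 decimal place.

At P_x = 3.4, P_y = 5.6: Q_x = 140.788.
∂Q_x/∂P_y = 0.7P_x = 2.3800.
ε = (∂Q_x/∂P_y)(P_y/Q_x) = 2.3800 × 5.6/140.788 ≈ 0.095.
%ΔQ_x ≈ ε × %ΔP_y = 0.095 × (-7%) = -0.7%.

-0.7%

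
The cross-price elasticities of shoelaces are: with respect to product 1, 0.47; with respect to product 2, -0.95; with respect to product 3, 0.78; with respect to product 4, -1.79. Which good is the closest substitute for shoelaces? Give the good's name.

Substitutes have ε > 0. Among the positive values, 0.78 (product 3) is largest.

product 3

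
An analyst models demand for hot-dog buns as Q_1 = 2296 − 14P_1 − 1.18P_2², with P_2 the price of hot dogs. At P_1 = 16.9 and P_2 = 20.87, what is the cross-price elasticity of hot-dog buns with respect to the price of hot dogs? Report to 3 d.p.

-0.665

At P_1 = 16.9 and P_2 = 20.87: Q_1 = 1545.443.
∂Q_1/∂P_2 = -2.36P_2 = -2.36(20.87) = -49.2532.
ε = (∂Q_1/∂P_2)(P_2/Q_1) = -49.2532 × (20.87/1545.443) ≈ -0.665.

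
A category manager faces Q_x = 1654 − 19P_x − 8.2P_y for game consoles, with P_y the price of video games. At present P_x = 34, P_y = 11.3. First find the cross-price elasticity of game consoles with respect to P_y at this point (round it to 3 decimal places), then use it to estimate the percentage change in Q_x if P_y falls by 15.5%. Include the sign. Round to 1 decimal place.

At P_x = 34, P_y = 11.3: Q_x = 915.34.
∂Q_x/∂P_y = -8.2.
ε = (∂Q_x/∂P_y)(P_y/Q_x) = -8.2000 × 11.3/915.34 ≈ -0.101.
%ΔQ_x ≈ ε × %ΔP_y = -0.101 × (-15.5%) = 1.6%.

1.6%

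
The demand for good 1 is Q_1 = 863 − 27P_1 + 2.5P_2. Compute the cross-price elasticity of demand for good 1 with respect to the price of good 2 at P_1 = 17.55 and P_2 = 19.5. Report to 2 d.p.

0.11

At P_1 = 17.55 and P_2 = 19.5: Q_1 = 437.9.
∂Q_1/∂P_2 = 2.5.
ε = (∂Q_1/∂P_2)(P_2/Q_1) = 2.5 × (19.5/437.9) ≈ 0.11.
Since ε > 0, good 1 and good 2 are substitutes.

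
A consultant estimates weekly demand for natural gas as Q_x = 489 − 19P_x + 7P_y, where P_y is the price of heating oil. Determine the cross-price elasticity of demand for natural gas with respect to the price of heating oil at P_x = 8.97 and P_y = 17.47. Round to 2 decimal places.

At P_x = 8.97 and P_y = 17.47: Q_x = 440.86.
∂Q_x/∂P_y = 7.
ε = (∂Q_x/∂P_y)(P_y/Q_x) = 7 × (17.47/440.86) ≈ 0.28.
Since ε > 0, natural gas and heating oil are substitutes.

0.28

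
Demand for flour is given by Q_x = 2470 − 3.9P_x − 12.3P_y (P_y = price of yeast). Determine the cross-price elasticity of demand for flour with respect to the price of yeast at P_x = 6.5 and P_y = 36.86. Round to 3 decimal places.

At P_x = 6.5 and P_y = 36.86: Q_x = 1991.272.
∂Q_x/∂P_y = -12.3.
ε = (∂Q_x/∂P_y)(P_y/Q_x) = -12.3 × (36.86/1991.272) ≈ -0.228.
Since ε < 0, flour and yeast are complements.

-0.228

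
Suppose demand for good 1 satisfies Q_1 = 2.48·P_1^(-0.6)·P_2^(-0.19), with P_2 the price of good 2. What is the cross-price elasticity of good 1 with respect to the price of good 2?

In a log-linear (constant-elasticity) demand function, the coefficient on the exponent of P_2 is the cross-price elasticity.
ε = -0.19. Negative, so good 1 and good 2 are complements.

-0.19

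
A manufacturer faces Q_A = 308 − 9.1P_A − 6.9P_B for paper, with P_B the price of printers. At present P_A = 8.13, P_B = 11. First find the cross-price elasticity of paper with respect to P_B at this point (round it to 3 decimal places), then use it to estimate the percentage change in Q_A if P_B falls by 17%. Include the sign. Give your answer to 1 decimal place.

At P_A = 8.13, P_B = 11: Q_A = 158.117.
∂Q_A/∂P_B = -6.9.
ε = (∂Q_A/∂P_B)(P_B/Q_A) = -6.9000 × 11/158.117 ≈ -0.480.
%ΔQ_A ≈ ε × %ΔP_B = -0.480 × (-17%) = 8.2%.

8.2%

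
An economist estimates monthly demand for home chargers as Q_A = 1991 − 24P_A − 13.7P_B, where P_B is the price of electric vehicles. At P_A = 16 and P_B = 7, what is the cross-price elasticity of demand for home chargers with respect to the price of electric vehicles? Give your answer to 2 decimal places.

At P_A = 16 and P_B = 7: Q_A = 1511.1.
∂Q_A/∂P_B = -13.7.
ε = (∂Q_A/∂P_B)(P_B/Q_A) = -13.7 × (7/1511.1) ≈ -0.06.
Since ε < 0, home chargers and electric vehicles are complements.

-0.06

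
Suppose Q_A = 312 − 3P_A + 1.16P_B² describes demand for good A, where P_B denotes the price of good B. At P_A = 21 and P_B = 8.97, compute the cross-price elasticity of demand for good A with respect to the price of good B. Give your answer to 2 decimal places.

0.55

At P_A = 21 and P_B = 8.97: Q_A = 342.335.
∂Q_A/∂P_B = 2.32P_B = 2.32(8.97) = 20.8104.
ε = (∂Q_A/∂P_B)(P_B/Q_A) = 20.8104 × (8.97/342.335) ≈ 0.55.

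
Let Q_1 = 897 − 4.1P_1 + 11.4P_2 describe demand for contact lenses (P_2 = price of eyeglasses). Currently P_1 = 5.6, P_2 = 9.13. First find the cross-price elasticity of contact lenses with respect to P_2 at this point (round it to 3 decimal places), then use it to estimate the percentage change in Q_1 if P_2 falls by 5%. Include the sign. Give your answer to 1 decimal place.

-0.5%

At P_1 = 5.6, P_2 = 9.13: Q_1 = 978.122.
∂Q_1/∂P_2 = 11.4.
ε = (∂Q_1/∂P_2)(P_2/Q_1) = 11.4000 × 9.13/978.122 ≈ 0.106.
%ΔQ_1 ≈ ε × %ΔP_2 = 0.106 × (-5%) = -0.5%.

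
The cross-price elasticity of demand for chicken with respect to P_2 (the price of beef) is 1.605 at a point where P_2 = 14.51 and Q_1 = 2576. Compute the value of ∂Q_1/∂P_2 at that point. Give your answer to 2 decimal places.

ε = (∂Q_1/∂P_2)·(P_2/Q_1) ⇒ ∂Q_1/∂P_2 = ε·Q_1/P_2 = 1.605 × 2576/14.51 ≈ 284.94.

284.94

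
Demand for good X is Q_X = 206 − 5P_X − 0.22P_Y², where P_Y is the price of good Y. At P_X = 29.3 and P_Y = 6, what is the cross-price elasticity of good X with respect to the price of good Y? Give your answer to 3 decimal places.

At P_X = 29.3 and P_Y = 6: Q_X = 51.58.
∂Q_X/∂P_Y = -0.44P_Y = -0.44(6) = -2.6400.
ε = (∂Q_X/∂P_Y)(P_Y/Q_X) = -2.6400 × (6/51.58) ≈ -0.307.

-0.307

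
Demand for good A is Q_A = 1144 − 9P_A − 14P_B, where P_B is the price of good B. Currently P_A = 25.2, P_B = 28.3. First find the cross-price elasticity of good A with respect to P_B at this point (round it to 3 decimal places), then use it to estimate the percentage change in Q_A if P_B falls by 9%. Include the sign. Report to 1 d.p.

6.8%

At P_A = 25.2, P_B = 28.3: Q_A = 521.
∂Q_A/∂P_B = -14.
ε = (∂Q_A/∂P_B)(P_B/Q_A) = -14.0000 × 28.3/521 ≈ -0.760.
%ΔQ_A ≈ ε × %ΔP_B = -0.760 × (-9%) = 6.8%.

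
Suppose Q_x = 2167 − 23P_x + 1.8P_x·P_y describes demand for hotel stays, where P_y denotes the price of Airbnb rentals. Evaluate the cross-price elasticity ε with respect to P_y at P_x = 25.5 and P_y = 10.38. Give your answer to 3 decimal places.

0.232

At P_x = 25.5 and P_y = 10.38: Q_x = 2056.942.
∂Q_x/∂P_y = 1.8P_x = 1.8(25.5) = 45.9000.
ε = (∂Q_x/∂P_y)(P_y/Q_x) = 45.9000 × (10.38/2056.942) ≈ 0.232.
ε > 0: substitutes.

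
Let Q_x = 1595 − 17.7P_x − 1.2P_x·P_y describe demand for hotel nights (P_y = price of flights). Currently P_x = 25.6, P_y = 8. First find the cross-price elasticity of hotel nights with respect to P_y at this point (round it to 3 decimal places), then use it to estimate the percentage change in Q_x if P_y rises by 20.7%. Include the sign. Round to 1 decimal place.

At P_x = 25.6, P_y = 8: Q_x = 896.12.
∂Q_x/∂P_y = -1.2P_x = -30.7200.
ε = (∂Q_x/∂P_y)(P_y/Q_x) = -30.7200 × 8/896.12 ≈ -0.274.
%ΔQ_x ≈ ε × %ΔP_y = -0.274 × (20.7%) = -5.7%.

-5.7%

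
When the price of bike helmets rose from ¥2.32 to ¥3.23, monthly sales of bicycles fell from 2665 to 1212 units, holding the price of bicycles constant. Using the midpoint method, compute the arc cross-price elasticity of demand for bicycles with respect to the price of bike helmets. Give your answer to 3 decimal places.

-2.286

ΔQ_A = 1212 − 2665 = -1453; ΔP_B = 3.23 − 2.32 = 0.91.
Midpoints: Q̄_A = 1938.5, P̄_B = 2.77.
ε = (ΔQ_A/Q̄_A)/(ΔP_B/P̄_B) = (-1453/1938.5)/(0.91/2.77) ≈ -2.286.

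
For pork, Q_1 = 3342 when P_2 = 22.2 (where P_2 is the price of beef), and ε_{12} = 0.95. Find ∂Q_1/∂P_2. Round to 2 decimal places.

ε = (∂Q_1/∂P_2)·(P_2/Q_1) ⇒ ∂Q_1/∂P_2 = ε·Q_1/P_2 = 0.95 × 3342/22.2 ≈ 143.01.

143.01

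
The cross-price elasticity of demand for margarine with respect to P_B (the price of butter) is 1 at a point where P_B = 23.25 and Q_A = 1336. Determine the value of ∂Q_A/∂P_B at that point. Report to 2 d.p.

ε = (∂Q_A/∂P_B)·(P_B/Q_A) ⇒ ∂Q_A/∂P_B = ε·Q_A/P_B = 1 × 1336/23.25 ≈ 57.46.

57.46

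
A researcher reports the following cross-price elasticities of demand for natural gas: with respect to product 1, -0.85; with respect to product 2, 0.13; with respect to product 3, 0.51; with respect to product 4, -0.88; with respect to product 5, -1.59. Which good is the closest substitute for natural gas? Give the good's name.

Substitutes have ε > 0. Among the positive values, 0.51 (product 3) is largest.

product 3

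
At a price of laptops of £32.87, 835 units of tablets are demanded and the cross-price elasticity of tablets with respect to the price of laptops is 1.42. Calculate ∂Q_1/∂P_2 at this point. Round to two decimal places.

36.07

ε = (∂Q_1/∂P_2)·(P_2/Q_1) ⇒ ∂Q_1/∂P_2 = ε·Q_1/P_2 = 1.42 × 835/32.87 ≈ 36.07.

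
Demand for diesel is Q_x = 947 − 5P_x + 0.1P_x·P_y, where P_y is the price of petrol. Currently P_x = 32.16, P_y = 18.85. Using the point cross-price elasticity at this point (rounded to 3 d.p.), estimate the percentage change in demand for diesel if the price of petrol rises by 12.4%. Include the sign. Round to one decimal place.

0.9%

At P_x = 32.16, P_y = 18.85: Q_x = 846.822.
∂Q_x/∂P_y = 0.1P_x = 3.2160.
ε = (∂Q_x/∂P_y)(P_y/Q_x) = 3.2160 × 18.85/846.822 ≈ 0.072.
%ΔQ_x ≈ ε × %ΔP_y = 0.072 × (12.4%) = 0.9%.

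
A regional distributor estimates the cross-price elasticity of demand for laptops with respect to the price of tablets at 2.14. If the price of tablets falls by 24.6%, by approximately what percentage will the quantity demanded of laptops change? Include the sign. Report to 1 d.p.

-52.6%

%ΔQ ≈ ε × %ΔP of tablets = 2.14 × (-24.6%) = -52.6%.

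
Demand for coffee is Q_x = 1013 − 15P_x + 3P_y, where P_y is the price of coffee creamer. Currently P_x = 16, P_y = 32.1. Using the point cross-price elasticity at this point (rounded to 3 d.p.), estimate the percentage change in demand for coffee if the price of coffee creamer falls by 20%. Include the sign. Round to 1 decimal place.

-2.2%

At P_x = 16, P_y = 32.1: Q_x = 869.3.
∂Q_x/∂P_y = 3.
ε = (∂Q_x/∂P_y)(P_y/Q_x) = 3.0000 × 32.1/869.3 ≈ 0.111.
%ΔQ_x ≈ ε × %ΔP_y = 0.111 × (-20%) = -2.2%.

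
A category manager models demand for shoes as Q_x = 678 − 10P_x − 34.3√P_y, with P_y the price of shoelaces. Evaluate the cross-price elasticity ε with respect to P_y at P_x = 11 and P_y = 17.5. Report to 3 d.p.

-0.169

At P_x = 11 and P_y = 17.5: Q_x = 424.513.
∂Q_x/∂P_y = -34.3/(2√P_y) = -34.3/(2√17.5) = -4.0996.
ε = (∂Q_x/∂P_y)(P_y/Q_x) = -4.0996 × (17.5/424.513) ≈ -0.169.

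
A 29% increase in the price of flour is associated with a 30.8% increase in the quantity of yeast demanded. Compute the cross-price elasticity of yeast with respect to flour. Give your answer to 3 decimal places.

1.062

ε = (%ΔQ of yeast) / (%ΔP of flour) = (30.8%) / (29%) ≈ 1.062.
Positive cross-price elasticity: substitutes.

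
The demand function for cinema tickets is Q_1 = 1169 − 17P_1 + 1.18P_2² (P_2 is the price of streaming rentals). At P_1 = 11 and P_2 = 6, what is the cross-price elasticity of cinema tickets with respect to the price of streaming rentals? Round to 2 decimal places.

At P_1 = 11 and P_2 = 6: Q_1 = 1024.48.
∂Q_1/∂P_2 = 2.36P_2 = 2.36(6) = 14.1600.
ε = (∂Q_1/∂P_2)(P_2/Q_1) = 14.1600 × (6/1024.48) ≈ 0.08.

0.08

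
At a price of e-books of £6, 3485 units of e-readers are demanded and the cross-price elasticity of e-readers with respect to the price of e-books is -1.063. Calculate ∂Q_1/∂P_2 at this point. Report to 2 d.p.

ε = (∂Q_1/∂P_2)·(P_2/Q_1) ⇒ ∂Q_1/∂P_2 = ε·Q_1/P_2 = -1.063 × 3485/6 ≈ -617.43.

-617.43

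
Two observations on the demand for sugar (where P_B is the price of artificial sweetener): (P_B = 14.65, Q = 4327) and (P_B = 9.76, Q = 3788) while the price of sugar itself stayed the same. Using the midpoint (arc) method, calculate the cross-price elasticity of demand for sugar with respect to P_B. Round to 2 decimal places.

0.33

ΔQ_A = 3788 − 4327 = -539; ΔP_B = 9.76 − 14.65 = -4.89.
Midpoints: Q̄_A = 4057.5, P̄_B = 12.21.
ε = (ΔQ_A/Q̄_A)/(ΔP_B/P̄_B) = (-539/4057.5)/(-4.89/12.21) ≈ 0.33.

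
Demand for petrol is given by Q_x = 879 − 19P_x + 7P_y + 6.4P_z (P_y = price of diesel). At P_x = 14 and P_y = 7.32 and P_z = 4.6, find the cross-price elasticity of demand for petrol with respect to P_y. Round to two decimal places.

At P_x = 14 and P_y = 7.32 and P_z = 4.6: Q_x = 693.68.
∂Q_x/∂P_y = 7.
ε = (∂Q_x/∂P_y)(P_y/Q_x) = 7 × (7.32/693.68) ≈ 0.07.
Since ε > 0, petrol and diesel are substitutes.

0.07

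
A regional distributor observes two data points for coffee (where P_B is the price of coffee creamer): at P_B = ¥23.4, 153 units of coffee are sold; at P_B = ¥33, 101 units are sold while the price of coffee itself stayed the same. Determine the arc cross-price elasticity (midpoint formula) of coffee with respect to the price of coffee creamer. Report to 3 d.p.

ΔQ_A = 101 − 153 = -52; ΔP_B = 33 − 23.4 = 9.6.
Midpoints: Q̄_A = 127.0, P̄_B = 28.20.
ε = (ΔQ_A/Q̄_A)/(ΔP_B/P̄_B) = (-52/127.0)/(9.6/28.20) ≈ -1.203.
ε < 0: coffee and coffee creamer are complements.

-1.203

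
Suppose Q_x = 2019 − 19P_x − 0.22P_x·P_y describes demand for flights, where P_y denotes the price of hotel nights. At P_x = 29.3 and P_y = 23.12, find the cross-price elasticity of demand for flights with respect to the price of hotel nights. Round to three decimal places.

-0.113

At P_x = 29.3 and P_y = 23.12: Q_x = 1313.268.
∂Q_x/∂P_y = -0.22P_x = -0.22(29.3) = -6.4460.
ε = (∂Q_x/∂P_y)(P_y/Q_x) = -6.4460 × (23.12/1313.268) ≈ -0.113.
ε < 0: complements.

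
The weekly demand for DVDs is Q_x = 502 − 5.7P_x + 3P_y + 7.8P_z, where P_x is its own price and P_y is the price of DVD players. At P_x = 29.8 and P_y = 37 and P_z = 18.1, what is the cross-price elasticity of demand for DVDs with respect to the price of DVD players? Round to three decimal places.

0.190

At P_x = 29.8 and P_y = 37 and P_z = 18.1: Q_x = 584.32.
∂Q_x/∂P_y = 3.
ε = (∂Q_x/∂P_y)(P_y/Q_x) = 3 × (37/584.32) ≈ 0.190.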